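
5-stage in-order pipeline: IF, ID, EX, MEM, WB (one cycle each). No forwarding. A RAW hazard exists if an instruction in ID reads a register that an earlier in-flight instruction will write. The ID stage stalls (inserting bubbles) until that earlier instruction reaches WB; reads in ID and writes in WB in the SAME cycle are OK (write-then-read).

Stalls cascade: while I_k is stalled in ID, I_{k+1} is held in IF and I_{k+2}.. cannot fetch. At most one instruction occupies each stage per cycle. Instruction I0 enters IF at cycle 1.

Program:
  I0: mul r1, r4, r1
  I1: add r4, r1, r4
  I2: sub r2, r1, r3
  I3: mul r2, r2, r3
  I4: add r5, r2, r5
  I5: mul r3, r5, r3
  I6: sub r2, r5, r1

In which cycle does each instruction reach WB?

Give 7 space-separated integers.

I0 mul r1 <- r4,r1: IF@1 ID@2 stall=0 (-) EX@3 MEM@4 WB@5
I1 add r4 <- r1,r4: IF@2 ID@3 stall=2 (RAW on I0.r1 (WB@5)) EX@6 MEM@7 WB@8
I2 sub r2 <- r1,r3: IF@3 ID@6 stall=0 (-) EX@7 MEM@8 WB@9
I3 mul r2 <- r2,r3: IF@6 ID@7 stall=2 (RAW on I2.r2 (WB@9)) EX@10 MEM@11 WB@12
I4 add r5 <- r2,r5: IF@7 ID@10 stall=2 (RAW on I3.r2 (WB@12)) EX@13 MEM@14 WB@15
I5 mul r3 <- r5,r3: IF@10 ID@13 stall=2 (RAW on I4.r5 (WB@15)) EX@16 MEM@17 WB@18
I6 sub r2 <- r5,r1: IF@13 ID@16 stall=0 (-) EX@17 MEM@18 WB@19

Answer: 5 8 9 12 15 18 19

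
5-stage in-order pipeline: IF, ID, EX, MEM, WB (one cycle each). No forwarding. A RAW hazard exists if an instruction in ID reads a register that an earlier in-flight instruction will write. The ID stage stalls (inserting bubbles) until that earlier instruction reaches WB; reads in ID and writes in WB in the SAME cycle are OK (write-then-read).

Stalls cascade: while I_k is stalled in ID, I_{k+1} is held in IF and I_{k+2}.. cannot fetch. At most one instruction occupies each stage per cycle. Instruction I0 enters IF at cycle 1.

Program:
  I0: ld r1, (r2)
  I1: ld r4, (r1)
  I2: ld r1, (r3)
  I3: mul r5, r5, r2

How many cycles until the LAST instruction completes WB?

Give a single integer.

I0 ld r1 <- r2: IF@1 ID@2 stall=0 (-) EX@3 MEM@4 WB@5
I1 ld r4 <- r1: IF@2 ID@3 stall=2 (RAW on I0.r1 (WB@5)) EX@6 MEM@7 WB@8
I2 ld r1 <- r3: IF@3 ID@6 stall=0 (-) EX@7 MEM@8 WB@9
I3 mul r5 <- r5,r2: IF@6 ID@7 stall=0 (-) EX@8 MEM@9 WB@10

Answer: 10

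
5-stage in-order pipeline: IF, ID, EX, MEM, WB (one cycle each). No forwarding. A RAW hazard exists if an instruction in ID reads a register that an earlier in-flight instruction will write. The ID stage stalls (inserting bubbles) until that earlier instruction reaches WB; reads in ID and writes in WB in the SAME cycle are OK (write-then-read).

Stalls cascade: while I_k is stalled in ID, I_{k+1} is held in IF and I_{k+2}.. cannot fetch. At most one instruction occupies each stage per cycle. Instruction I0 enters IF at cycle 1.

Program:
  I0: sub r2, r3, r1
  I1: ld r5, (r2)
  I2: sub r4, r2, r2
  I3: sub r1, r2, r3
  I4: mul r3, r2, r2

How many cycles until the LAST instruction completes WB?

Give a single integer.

I0 sub r2 <- r3,r1: IF@1 ID@2 stall=0 (-) EX@3 MEM@4 WB@5
I1 ld r5 <- r2: IF@2 ID@3 stall=2 (RAW on I0.r2 (WB@5)) EX@6 MEM@7 WB@8
I2 sub r4 <- r2,r2: IF@3 ID@6 stall=0 (-) EX@7 MEM@8 WB@9
I3 sub r1 <- r2,r3: IF@6 ID@7 stall=0 (-) EX@8 MEM@9 WB@10
I4 mul r3 <- r2,r2: IF@7 ID@8 stall=0 (-) EX@9 MEM@10 WB@11

Answer: 11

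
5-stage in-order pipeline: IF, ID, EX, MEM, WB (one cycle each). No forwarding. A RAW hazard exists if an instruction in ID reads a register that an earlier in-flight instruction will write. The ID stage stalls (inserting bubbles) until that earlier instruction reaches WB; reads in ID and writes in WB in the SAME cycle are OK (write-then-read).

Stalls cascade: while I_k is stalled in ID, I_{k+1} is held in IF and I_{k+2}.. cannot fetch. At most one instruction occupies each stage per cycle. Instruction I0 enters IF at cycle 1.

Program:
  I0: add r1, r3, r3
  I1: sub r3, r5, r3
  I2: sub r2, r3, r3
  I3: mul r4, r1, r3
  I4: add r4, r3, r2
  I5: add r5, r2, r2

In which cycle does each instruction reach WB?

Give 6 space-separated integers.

Answer: 5 6 9 10 12 13

Derivation:
I0 add r1 <- r3,r3: IF@1 ID@2 stall=0 (-) EX@3 MEM@4 WB@5
I1 sub r3 <- r5,r3: IF@2 ID@3 stall=0 (-) EX@4 MEM@5 WB@6
I2 sub r2 <- r3,r3: IF@3 ID@4 stall=2 (RAW on I1.r3 (WB@6)) EX@7 MEM@8 WB@9
I3 mul r4 <- r1,r3: IF@4 ID@7 stall=0 (-) EX@8 MEM@9 WB@10
I4 add r4 <- r3,r2: IF@7 ID@8 stall=1 (RAW on I2.r2 (WB@9)) EX@10 MEM@11 WB@12
I5 add r5 <- r2,r2: IF@8 ID@10 stall=0 (-) EX@11 MEM@12 WB@13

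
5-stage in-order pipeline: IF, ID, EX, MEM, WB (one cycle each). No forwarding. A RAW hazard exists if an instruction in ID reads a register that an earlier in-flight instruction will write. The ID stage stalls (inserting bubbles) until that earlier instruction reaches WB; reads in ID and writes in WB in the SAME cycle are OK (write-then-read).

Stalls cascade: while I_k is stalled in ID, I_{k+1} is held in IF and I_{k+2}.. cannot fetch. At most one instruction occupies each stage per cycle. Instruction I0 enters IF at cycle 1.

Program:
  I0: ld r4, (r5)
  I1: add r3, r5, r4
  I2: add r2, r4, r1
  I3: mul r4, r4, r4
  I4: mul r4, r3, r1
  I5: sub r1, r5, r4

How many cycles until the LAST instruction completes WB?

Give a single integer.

Answer: 14

Derivation:
I0 ld r4 <- r5: IF@1 ID@2 stall=0 (-) EX@3 MEM@4 WB@5
I1 add r3 <- r5,r4: IF@2 ID@3 stall=2 (RAW on I0.r4 (WB@5)) EX@6 MEM@7 WB@8
I2 add r2 <- r4,r1: IF@3 ID@6 stall=0 (-) EX@7 MEM@8 WB@9
I3 mul r4 <- r4,r4: IF@6 ID@7 stall=0 (-) EX@8 MEM@9 WB@10
I4 mul r4 <- r3,r1: IF@7 ID@8 stall=0 (-) EX@9 MEM@10 WB@11
I5 sub r1 <- r5,r4: IF@8 ID@9 stall=2 (RAW on I4.r4 (WB@11)) EX@12 MEM@13 WB@14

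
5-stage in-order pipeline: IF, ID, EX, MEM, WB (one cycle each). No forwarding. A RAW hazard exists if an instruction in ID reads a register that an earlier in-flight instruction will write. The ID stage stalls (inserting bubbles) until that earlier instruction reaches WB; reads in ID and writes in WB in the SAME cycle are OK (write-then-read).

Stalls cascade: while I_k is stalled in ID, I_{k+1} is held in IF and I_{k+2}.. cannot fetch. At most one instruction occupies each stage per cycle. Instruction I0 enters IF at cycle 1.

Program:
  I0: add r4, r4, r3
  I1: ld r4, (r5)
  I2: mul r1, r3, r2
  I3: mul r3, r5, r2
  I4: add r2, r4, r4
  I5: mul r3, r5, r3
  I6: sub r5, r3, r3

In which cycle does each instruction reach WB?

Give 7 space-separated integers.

Answer: 5 6 7 8 9 11 14

Derivation:
I0 add r4 <- r4,r3: IF@1 ID@2 stall=0 (-) EX@3 MEM@4 WB@5
I1 ld r4 <- r5: IF@2 ID@3 stall=0 (-) EX@4 MEM@5 WB@6
I2 mul r1 <- r3,r2: IF@3 ID@4 stall=0 (-) EX@5 MEM@6 WB@7
I3 mul r3 <- r5,r2: IF@4 ID@5 stall=0 (-) EX@6 MEM@7 WB@8
I4 add r2 <- r4,r4: IF@5 ID@6 stall=0 (-) EX@7 MEM@8 WB@9
I5 mul r3 <- r5,r3: IF@6 ID@7 stall=1 (RAW on I3.r3 (WB@8)) EX@9 MEM@10 WB@11
I6 sub r5 <- r3,r3: IF@7 ID@9 stall=2 (RAW on I5.r3 (WB@11)) EX@12 MEM@13 WB@14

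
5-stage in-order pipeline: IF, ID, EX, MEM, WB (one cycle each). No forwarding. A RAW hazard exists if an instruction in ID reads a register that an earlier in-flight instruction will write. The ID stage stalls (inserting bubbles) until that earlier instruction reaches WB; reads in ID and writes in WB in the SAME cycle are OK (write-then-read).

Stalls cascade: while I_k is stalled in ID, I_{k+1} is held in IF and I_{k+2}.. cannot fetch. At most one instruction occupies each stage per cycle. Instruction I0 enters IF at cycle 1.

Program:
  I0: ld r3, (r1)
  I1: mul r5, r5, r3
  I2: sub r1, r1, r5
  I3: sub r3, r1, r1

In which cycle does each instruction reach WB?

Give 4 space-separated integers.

I0 ld r3 <- r1: IF@1 ID@2 stall=0 (-) EX@3 MEM@4 WB@5
I1 mul r5 <- r5,r3: IF@2 ID@3 stall=2 (RAW on I0.r3 (WB@5)) EX@6 MEM@7 WB@8
I2 sub r1 <- r1,r5: IF@3 ID@6 stall=2 (RAW on I1.r5 (WB@8)) EX@9 MEM@10 WB@11
I3 sub r3 <- r1,r1: IF@6 ID@9 stall=2 (RAW on I2.r1 (WB@11)) EX@12 MEM@13 WB@14

Answer: 5 8 11 14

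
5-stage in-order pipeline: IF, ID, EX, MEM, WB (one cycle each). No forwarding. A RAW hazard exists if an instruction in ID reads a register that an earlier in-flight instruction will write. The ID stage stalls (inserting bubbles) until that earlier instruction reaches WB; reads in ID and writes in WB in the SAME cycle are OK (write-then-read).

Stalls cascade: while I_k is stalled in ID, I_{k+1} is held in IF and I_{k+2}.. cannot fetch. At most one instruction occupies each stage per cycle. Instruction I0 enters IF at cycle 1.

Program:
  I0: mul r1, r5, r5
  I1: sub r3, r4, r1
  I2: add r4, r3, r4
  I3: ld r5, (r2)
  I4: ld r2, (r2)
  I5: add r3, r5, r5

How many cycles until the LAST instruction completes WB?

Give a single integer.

I0 mul r1 <- r5,r5: IF@1 ID@2 stall=0 (-) EX@3 MEM@4 WB@5
I1 sub r3 <- r4,r1: IF@2 ID@3 stall=2 (RAW on I0.r1 (WB@5)) EX@6 MEM@7 WB@8
I2 add r4 <- r3,r4: IF@3 ID@6 stall=2 (RAW on I1.r3 (WB@8)) EX@9 MEM@10 WB@11
I3 ld r5 <- r2: IF@6 ID@9 stall=0 (-) EX@10 MEM@11 WB@12
I4 ld r2 <- r2: IF@9 ID@10 stall=0 (-) EX@11 MEM@12 WB@13
I5 add r3 <- r5,r5: IF@10 ID@11 stall=1 (RAW on I3.r5 (WB@12)) EX@13 MEM@14 WB@15

Answer: 15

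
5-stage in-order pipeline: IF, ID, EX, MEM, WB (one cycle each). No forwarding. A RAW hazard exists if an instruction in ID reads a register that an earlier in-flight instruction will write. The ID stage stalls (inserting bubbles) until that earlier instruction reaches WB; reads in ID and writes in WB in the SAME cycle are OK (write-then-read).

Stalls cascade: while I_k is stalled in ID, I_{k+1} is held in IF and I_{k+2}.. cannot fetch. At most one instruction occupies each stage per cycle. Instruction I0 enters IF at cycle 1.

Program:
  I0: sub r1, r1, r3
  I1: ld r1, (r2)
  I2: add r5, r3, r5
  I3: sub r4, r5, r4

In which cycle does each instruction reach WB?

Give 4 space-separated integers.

Answer: 5 6 7 10

Derivation:
I0 sub r1 <- r1,r3: IF@1 ID@2 stall=0 (-) EX@3 MEM@4 WB@5
I1 ld r1 <- r2: IF@2 ID@3 stall=0 (-) EX@4 MEM@5 WB@6
I2 add r5 <- r3,r5: IF@3 ID@4 stall=0 (-) EX@5 MEM@6 WB@7
I3 sub r4 <- r5,r4: IF@4 ID@5 stall=2 (RAW on I2.r5 (WB@7)) EX@8 MEM@9 WB@10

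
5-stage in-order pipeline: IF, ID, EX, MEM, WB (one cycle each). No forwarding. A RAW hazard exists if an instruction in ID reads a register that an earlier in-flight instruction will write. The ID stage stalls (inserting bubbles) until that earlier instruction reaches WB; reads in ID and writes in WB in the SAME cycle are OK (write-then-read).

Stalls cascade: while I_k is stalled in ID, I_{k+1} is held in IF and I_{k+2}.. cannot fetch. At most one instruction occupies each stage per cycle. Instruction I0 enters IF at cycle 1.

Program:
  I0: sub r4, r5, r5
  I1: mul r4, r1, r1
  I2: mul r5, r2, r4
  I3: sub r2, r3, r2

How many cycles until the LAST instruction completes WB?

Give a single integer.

I0 sub r4 <- r5,r5: IF@1 ID@2 stall=0 (-) EX@3 MEM@4 WB@5
I1 mul r4 <- r1,r1: IF@2 ID@3 stall=0 (-) EX@4 MEM@5 WB@6
I2 mul r5 <- r2,r4: IF@3 ID@4 stall=2 (RAW on I1.r4 (WB@6)) EX@7 MEM@8 WB@9
I3 sub r2 <- r3,r2: IF@4 ID@7 stall=0 (-) EX@8 MEM@9 WB@10

Answer: 10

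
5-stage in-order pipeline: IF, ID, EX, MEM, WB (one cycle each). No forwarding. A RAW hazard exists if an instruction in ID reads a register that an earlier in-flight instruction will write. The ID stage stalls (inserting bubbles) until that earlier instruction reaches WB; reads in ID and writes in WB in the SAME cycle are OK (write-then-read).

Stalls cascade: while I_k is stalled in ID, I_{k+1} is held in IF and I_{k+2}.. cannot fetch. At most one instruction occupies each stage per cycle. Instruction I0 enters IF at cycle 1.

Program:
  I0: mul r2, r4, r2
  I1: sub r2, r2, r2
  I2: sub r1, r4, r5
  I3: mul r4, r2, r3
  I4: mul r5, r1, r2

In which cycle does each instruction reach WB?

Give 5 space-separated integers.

Answer: 5 8 9 11 12

Derivation:
I0 mul r2 <- r4,r2: IF@1 ID@2 stall=0 (-) EX@3 MEM@4 WB@5
I1 sub r2 <- r2,r2: IF@2 ID@3 stall=2 (RAW on I0.r2 (WB@5)) EX@6 MEM@7 WB@8
I2 sub r1 <- r4,r5: IF@3 ID@6 stall=0 (-) EX@7 MEM@8 WB@9
I3 mul r4 <- r2,r3: IF@6 ID@7 stall=1 (RAW on I1.r2 (WB@8)) EX@9 MEM@10 WB@11
I4 mul r5 <- r1,r2: IF@7 ID@9 stall=0 (-) EX@10 MEM@11 WB@12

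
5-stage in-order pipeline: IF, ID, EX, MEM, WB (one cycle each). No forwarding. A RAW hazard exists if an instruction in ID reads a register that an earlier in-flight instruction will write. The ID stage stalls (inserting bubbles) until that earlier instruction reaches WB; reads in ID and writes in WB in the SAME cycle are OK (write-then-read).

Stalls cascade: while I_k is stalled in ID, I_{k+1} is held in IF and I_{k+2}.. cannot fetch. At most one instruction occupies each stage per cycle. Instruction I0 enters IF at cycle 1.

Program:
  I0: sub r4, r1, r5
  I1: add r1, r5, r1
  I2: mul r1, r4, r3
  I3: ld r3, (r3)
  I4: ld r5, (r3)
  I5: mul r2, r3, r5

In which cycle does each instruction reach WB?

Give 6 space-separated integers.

I0 sub r4 <- r1,r5: IF@1 ID@2 stall=0 (-) EX@3 MEM@4 WB@5
I1 add r1 <- r5,r1: IF@2 ID@3 stall=0 (-) EX@4 MEM@5 WB@6
I2 mul r1 <- r4,r3: IF@3 ID@4 stall=1 (RAW on I0.r4 (WB@5)) EX@6 MEM@7 WB@8
I3 ld r3 <- r3: IF@4 ID@6 stall=0 (-) EX@7 MEM@8 WB@9
I4 ld r5 <- r3: IF@6 ID@7 stall=2 (RAW on I3.r3 (WB@9)) EX@10 MEM@11 WB@12
I5 mul r2 <- r3,r5: IF@7 ID@10 stall=2 (RAW on I4.r5 (WB@12)) EX@13 MEM@14 WB@15

Answer: 5 6 8 9 12 15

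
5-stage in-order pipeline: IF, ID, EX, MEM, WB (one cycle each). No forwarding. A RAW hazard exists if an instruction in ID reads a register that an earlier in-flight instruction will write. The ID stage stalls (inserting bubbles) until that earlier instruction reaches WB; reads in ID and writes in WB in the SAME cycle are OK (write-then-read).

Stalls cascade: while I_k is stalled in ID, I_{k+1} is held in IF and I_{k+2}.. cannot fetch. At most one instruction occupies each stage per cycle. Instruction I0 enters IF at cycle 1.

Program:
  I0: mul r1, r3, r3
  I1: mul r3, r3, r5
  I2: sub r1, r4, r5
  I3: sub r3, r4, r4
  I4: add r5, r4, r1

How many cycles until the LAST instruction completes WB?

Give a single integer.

Answer: 10

Derivation:
I0 mul r1 <- r3,r3: IF@1 ID@2 stall=0 (-) EX@3 MEM@4 WB@5
I1 mul r3 <- r3,r5: IF@2 ID@3 stall=0 (-) EX@4 MEM@5 WB@6
I2 sub r1 <- r4,r5: IF@3 ID@4 stall=0 (-) EX@5 MEM@6 WB@7
I3 sub r3 <- r4,r4: IF@4 ID@5 stall=0 (-) EX@6 MEM@7 WB@8
I4 add r5 <- r4,r1: IF@5 ID@6 stall=1 (RAW on I2.r1 (WB@7)) EX@8 MEM@9 WB@10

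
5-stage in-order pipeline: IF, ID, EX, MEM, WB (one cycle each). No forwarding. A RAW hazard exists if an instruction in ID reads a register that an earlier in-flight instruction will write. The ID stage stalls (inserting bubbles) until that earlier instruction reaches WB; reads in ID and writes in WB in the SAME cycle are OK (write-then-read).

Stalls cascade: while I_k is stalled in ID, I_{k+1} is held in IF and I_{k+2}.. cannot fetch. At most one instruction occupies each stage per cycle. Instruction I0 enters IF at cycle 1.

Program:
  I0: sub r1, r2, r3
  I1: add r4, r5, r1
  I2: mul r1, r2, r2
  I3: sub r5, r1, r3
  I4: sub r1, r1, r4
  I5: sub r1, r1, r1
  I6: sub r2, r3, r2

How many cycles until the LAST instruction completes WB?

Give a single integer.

Answer: 17

Derivation:
I0 sub r1 <- r2,r3: IF@1 ID@2 stall=0 (-) EX@3 MEM@4 WB@5
I1 add r4 <- r5,r1: IF@2 ID@3 stall=2 (RAW on I0.r1 (WB@5)) EX@6 MEM@7 WB@8
I2 mul r1 <- r2,r2: IF@3 ID@6 stall=0 (-) EX@7 MEM@8 WB@9
I3 sub r5 <- r1,r3: IF@6 ID@7 stall=2 (RAW on I2.r1 (WB@9)) EX@10 MEM@11 WB@12
I4 sub r1 <- r1,r4: IF@7 ID@10 stall=0 (-) EX@11 MEM@12 WB@13
I5 sub r1 <- r1,r1: IF@10 ID@11 stall=2 (RAW on I4.r1 (WB@13)) EX@14 MEM@15 WB@16
I6 sub r2 <- r3,r2: IF@11 ID@14 stall=0 (-) EX@15 MEM@16 WB@17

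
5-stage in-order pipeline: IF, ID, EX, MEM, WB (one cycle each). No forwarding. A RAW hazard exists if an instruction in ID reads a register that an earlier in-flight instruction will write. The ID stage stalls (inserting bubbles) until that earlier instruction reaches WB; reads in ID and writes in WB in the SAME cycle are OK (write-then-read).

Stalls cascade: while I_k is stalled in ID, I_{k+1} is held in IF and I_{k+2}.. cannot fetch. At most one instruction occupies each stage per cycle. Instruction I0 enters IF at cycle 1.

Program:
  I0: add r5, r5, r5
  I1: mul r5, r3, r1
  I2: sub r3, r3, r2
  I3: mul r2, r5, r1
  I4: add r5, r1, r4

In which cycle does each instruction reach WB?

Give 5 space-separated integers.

Answer: 5 6 7 9 10

Derivation:
I0 add r5 <- r5,r5: IF@1 ID@2 stall=0 (-) EX@3 MEM@4 WB@5
I1 mul r5 <- r3,r1: IF@2 ID@3 stall=0 (-) EX@4 MEM@5 WB@6
I2 sub r3 <- r3,r2: IF@3 ID@4 stall=0 (-) EX@5 MEM@6 WB@7
I3 mul r2 <- r5,r1: IF@4 ID@5 stall=1 (RAW on I1.r5 (WB@6)) EX@7 MEM@8 WB@9
I4 add r5 <- r1,r4: IF@5 ID@7 stall=0 (-) EX@8 MEM@9 WB@10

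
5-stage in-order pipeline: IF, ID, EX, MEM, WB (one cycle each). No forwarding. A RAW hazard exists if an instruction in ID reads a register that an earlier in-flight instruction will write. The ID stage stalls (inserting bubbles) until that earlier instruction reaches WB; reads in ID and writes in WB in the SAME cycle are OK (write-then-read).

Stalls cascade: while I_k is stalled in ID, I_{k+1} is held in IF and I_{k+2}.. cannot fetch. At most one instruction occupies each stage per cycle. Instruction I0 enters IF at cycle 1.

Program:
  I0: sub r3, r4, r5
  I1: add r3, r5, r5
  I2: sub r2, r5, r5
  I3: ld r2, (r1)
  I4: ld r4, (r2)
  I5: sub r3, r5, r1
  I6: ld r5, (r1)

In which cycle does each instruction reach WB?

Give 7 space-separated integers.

Answer: 5 6 7 8 11 12 13

Derivation:
I0 sub r3 <- r4,r5: IF@1 ID@2 stall=0 (-) EX@3 MEM@4 WB@5
I1 add r3 <- r5,r5: IF@2 ID@3 stall=0 (-) EX@4 MEM@5 WB@6
I2 sub r2 <- r5,r5: IF@3 ID@4 stall=0 (-) EX@5 MEM@6 WB@7
I3 ld r2 <- r1: IF@4 ID@5 stall=0 (-) EX@6 MEM@7 WB@8
I4 ld r4 <- r2: IF@5 ID@6 stall=2 (RAW on I3.r2 (WB@8)) EX@9 MEM@10 WB@11
I5 sub r3 <- r5,r1: IF@6 ID@9 stall=0 (-) EX@10 MEM@11 WB@12
I6 ld r5 <- r1: IF@9 ID@10 stall=0 (-) EX@11 MEM@12 WB@13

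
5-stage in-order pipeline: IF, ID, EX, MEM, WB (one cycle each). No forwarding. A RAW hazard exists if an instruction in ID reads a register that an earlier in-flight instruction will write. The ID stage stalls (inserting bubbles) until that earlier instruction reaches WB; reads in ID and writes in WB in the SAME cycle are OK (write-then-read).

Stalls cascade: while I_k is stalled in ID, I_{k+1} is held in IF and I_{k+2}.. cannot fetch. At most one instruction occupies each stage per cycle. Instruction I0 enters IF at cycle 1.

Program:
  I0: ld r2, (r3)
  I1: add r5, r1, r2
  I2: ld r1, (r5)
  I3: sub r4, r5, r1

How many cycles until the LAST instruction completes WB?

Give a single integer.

Answer: 14

Derivation:
I0 ld r2 <- r3: IF@1 ID@2 stall=0 (-) EX@3 MEM@4 WB@5
I1 add r5 <- r1,r2: IF@2 ID@3 stall=2 (RAW on I0.r2 (WB@5)) EX@6 MEM@7 WB@8
I2 ld r1 <- r5: IF@3 ID@6 stall=2 (RAW on I1.r5 (WB@8)) EX@9 MEM@10 WB@11
I3 sub r4 <- r5,r1: IF@6 ID@9 stall=2 (RAW on I2.r1 (WB@11)) EX@12 MEM@13 WB@14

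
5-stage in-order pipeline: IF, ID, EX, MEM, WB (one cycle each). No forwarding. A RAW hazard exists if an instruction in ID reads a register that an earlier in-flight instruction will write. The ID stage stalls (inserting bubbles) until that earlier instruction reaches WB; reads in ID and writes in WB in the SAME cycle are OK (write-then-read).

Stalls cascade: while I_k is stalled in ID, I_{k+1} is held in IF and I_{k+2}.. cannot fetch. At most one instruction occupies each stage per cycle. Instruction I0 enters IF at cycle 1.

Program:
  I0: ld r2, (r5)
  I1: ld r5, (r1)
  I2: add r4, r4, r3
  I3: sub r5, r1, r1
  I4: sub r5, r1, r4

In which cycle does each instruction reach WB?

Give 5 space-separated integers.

I0 ld r2 <- r5: IF@1 ID@2 stall=0 (-) EX@3 MEM@4 WB@5
I1 ld r5 <- r1: IF@2 ID@3 stall=0 (-) EX@4 MEM@5 WB@6
I2 add r4 <- r4,r3: IF@3 ID@4 stall=0 (-) EX@5 MEM@6 WB@7
I3 sub r5 <- r1,r1: IF@4 ID@5 stall=0 (-) EX@6 MEM@7 WB@8
I4 sub r5 <- r1,r4: IF@5 ID@6 stall=1 (RAW on I2.r4 (WB@7)) EX@8 MEM@9 WB@10

Answer: 5 6 7 8 10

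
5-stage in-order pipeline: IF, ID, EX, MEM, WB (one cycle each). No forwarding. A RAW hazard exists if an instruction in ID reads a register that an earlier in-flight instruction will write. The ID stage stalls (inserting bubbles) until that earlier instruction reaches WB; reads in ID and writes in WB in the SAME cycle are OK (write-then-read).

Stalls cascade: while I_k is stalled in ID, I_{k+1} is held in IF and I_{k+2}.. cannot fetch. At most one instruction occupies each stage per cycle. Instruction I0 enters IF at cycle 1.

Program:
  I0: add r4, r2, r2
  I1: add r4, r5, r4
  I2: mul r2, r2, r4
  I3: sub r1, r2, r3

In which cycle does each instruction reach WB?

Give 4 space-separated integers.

Answer: 5 8 11 14

Derivation:
I0 add r4 <- r2,r2: IF@1 ID@2 stall=0 (-) EX@3 MEM@4 WB@5
I1 add r4 <- r5,r4: IF@2 ID@3 stall=2 (RAW on I0.r4 (WB@5)) EX@6 MEM@7 WB@8
I2 mul r2 <- r2,r4: IF@3 ID@6 stall=2 (RAW on I1.r4 (WB@8)) EX@9 MEM@10 WB@11
I3 sub r1 <- r2,r3: IF@6 ID@9 stall=2 (RAW on I2.r2 (WB@11)) EX@12 MEM@13 WB@14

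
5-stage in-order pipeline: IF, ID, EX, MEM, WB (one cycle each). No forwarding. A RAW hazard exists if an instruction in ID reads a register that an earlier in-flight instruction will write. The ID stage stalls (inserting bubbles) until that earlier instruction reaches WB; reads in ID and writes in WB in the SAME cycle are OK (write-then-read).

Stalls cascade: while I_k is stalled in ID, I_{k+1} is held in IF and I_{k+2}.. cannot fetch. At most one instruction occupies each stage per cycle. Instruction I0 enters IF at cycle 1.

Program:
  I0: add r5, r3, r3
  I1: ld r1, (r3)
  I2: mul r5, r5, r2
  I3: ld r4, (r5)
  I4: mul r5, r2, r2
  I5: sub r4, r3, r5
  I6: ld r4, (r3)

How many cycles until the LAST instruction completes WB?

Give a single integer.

Answer: 16

Derivation:
I0 add r5 <- r3,r3: IF@1 ID@2 stall=0 (-) EX@3 MEM@4 WB@5
I1 ld r1 <- r3: IF@2 ID@3 stall=0 (-) EX@4 MEM@5 WB@6
I2 mul r5 <- r5,r2: IF@3 ID@4 stall=1 (RAW on I0.r5 (WB@5)) EX@6 MEM@7 WB@8
I3 ld r4 <- r5: IF@4 ID@6 stall=2 (RAW on I2.r5 (WB@8)) EX@9 MEM@10 WB@11
I4 mul r5 <- r2,r2: IF@6 ID@9 stall=0 (-) EX@10 MEM@11 WB@12
I5 sub r4 <- r3,r5: IF@9 ID@10 stall=2 (RAW on I4.r5 (WB@12)) EX@13 MEM@14 WB@15
I6 ld r4 <- r3: IF@10 ID@13 stall=0 (-) EX@14 MEM@15 WB@16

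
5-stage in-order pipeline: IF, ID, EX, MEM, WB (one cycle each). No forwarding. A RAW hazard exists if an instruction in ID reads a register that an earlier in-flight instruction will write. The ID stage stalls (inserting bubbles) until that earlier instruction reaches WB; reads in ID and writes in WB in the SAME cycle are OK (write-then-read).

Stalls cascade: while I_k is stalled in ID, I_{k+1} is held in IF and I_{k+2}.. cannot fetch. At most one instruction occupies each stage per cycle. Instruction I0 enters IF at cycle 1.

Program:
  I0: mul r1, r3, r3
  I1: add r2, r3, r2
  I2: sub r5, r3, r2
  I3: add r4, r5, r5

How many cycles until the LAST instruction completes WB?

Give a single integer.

Answer: 12

Derivation:
I0 mul r1 <- r3,r3: IF@1 ID@2 stall=0 (-) EX@3 MEM@4 WB@5
I1 add r2 <- r3,r2: IF@2 ID@3 stall=0 (-) EX@4 MEM@5 WB@6
I2 sub r5 <- r3,r2: IF@3 ID@4 stall=2 (RAW on I1.r2 (WB@6)) EX@7 MEM@8 WB@9
I3 add r4 <- r5,r5: IF@4 ID@7 stall=2 (RAW on I2.r5 (WB@9)) EX@10 MEM@11 WB@12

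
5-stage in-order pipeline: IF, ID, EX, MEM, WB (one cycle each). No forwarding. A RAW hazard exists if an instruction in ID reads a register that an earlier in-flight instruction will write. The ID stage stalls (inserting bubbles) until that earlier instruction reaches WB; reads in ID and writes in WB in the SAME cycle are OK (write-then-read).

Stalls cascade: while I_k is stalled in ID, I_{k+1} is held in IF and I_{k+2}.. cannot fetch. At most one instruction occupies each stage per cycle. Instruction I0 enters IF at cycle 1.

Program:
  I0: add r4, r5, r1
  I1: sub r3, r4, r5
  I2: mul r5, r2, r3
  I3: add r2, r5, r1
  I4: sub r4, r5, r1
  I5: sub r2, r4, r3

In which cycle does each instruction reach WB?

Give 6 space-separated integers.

Answer: 5 8 11 14 15 18

Derivation:
I0 add r4 <- r5,r1: IF@1 ID@2 stall=0 (-) EX@3 MEM@4 WB@5
I1 sub r3 <- r4,r5: IF@2 ID@3 stall=2 (RAW on I0.r4 (WB@5)) EX@6 MEM@7 WB@8
I2 mul r5 <- r2,r3: IF@3 ID@6 stall=2 (RAW on I1.r3 (WB@8)) EX@9 MEM@10 WB@11
I3 add r2 <- r5,r1: IF@6 ID@9 stall=2 (RAW on I2.r5 (WB@11)) EX@12 MEM@13 WB@14
I4 sub r4 <- r5,r1: IF@9 ID@12 stall=0 (-) EX@13 MEM@14 WB@15
I5 sub r2 <- r4,r3: IF@12 ID@13 stall=2 (RAW on I4.r4 (WB@15)) EX@16 MEM@17 WB@18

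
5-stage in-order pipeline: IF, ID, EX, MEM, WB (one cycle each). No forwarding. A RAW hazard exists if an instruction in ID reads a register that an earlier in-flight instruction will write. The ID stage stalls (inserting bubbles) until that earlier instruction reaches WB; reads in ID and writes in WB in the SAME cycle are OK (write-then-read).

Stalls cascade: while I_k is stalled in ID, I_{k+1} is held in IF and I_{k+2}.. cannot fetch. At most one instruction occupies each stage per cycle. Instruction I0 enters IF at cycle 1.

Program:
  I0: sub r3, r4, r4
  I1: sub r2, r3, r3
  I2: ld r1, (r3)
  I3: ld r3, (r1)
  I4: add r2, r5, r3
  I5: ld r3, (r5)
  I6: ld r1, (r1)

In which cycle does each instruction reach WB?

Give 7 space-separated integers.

I0 sub r3 <- r4,r4: IF@1 ID@2 stall=0 (-) EX@3 MEM@4 WB@5
I1 sub r2 <- r3,r3: IF@2 ID@3 stall=2 (RAW on I0.r3 (WB@5)) EX@6 MEM@7 WB@8
I2 ld r1 <- r3: IF@3 ID@6 stall=0 (-) EX@7 MEM@8 WB@9
I3 ld r3 <- r1: IF@6 ID@7 stall=2 (RAW on I2.r1 (WB@9)) EX@10 MEM@11 WB@12
I4 add r2 <- r5,r3: IF@7 ID@10 stall=2 (RAW on I3.r3 (WB@12)) EX@13 MEM@14 WB@15
I5 ld r3 <- r5: IF@10 ID@13 stall=0 (-) EX@14 MEM@15 WB@16
I6 ld r1 <- r1: IF@13 ID@14 stall=0 (-) EX@15 MEM@16 WB@17

Answer: 5 8 9 12 15 16 17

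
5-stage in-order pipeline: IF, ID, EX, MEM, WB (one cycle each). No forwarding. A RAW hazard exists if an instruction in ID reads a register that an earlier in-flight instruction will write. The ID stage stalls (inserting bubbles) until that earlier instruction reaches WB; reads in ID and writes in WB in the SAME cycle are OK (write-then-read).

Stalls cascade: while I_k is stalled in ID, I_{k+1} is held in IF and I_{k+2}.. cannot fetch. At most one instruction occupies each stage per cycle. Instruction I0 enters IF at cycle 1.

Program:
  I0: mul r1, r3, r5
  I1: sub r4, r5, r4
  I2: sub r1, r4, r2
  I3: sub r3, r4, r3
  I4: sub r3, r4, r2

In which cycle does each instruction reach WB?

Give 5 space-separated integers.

Answer: 5 6 9 10 11

Derivation:
I0 mul r1 <- r3,r5: IF@1 ID@2 stall=0 (-) EX@3 MEM@4 WB@5
I1 sub r4 <- r5,r4: IF@2 ID@3 stall=0 (-) EX@4 MEM@5 WB@6
I2 sub r1 <- r4,r2: IF@3 ID@4 stall=2 (RAW on I1.r4 (WB@6)) EX@7 MEM@8 WB@9
I3 sub r3 <- r4,r3: IF@4 ID@7 stall=0 (-) EX@8 MEM@9 WB@10
I4 sub r3 <- r4,r2: IF@7 ID@8 stall=0 (-) EX@9 MEM@10 WB@11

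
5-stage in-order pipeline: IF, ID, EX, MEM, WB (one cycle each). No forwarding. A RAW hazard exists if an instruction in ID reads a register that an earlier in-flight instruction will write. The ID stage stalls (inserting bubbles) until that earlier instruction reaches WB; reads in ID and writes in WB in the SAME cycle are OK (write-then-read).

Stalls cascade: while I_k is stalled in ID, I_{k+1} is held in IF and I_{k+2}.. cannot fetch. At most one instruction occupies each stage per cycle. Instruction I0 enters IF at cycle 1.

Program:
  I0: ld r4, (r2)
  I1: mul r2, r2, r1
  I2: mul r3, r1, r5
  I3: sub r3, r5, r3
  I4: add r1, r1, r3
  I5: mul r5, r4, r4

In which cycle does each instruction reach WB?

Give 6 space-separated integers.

I0 ld r4 <- r2: IF@1 ID@2 stall=0 (-) EX@3 MEM@4 WB@5
I1 mul r2 <- r2,r1: IF@2 ID@3 stall=0 (-) EX@4 MEM@5 WB@6
I2 mul r3 <- r1,r5: IF@3 ID@4 stall=0 (-) EX@5 MEM@6 WB@7
I3 sub r3 <- r5,r3: IF@4 ID@5 stall=2 (RAW on I2.r3 (WB@7)) EX@8 MEM@9 WB@10
I4 add r1 <- r1,r3: IF@5 ID@8 stall=2 (RAW on I3.r3 (WB@10)) EX@11 MEM@12 WB@13
I5 mul r5 <- r4,r4: IF@8 ID@11 stall=0 (-) EX@12 MEM@13 WB@14

Answer: 5 6 7 10 13 14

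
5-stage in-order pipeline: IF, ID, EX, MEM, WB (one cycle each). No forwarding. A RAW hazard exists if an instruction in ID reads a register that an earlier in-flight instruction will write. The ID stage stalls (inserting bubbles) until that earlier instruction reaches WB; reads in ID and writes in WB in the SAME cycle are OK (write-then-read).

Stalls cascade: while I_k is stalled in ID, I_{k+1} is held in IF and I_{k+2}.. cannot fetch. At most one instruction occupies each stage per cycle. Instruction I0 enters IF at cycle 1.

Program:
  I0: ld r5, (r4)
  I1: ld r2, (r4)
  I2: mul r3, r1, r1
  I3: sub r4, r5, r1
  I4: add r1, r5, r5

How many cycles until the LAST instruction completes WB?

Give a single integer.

Answer: 9

Derivation:
I0 ld r5 <- r4: IF@1 ID@2 stall=0 (-) EX@3 MEM@4 WB@5
I1 ld r2 <- r4: IF@2 ID@3 stall=0 (-) EX@4 MEM@5 WB@6
I2 mul r3 <- r1,r1: IF@3 ID@4 stall=0 (-) EX@5 MEM@6 WB@7
I3 sub r4 <- r5,r1: IF@4 ID@5 stall=0 (-) EX@6 MEM@7 WB@8
I4 add r1 <- r5,r5: IF@5 ID@6 stall=0 (-) EX@7 MEM@8 WB@9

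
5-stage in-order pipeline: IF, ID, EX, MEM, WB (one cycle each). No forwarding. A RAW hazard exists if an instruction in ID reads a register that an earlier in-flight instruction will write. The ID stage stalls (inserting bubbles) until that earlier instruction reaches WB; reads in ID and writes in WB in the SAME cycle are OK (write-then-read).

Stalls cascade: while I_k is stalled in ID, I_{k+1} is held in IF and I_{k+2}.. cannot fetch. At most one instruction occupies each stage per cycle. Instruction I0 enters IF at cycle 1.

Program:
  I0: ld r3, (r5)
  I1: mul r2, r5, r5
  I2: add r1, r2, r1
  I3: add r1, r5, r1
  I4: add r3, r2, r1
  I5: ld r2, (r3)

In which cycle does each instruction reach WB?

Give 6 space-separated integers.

I0 ld r3 <- r5: IF@1 ID@2 stall=0 (-) EX@3 MEM@4 WB@5
I1 mul r2 <- r5,r5: IF@2 ID@3 stall=0 (-) EX@4 MEM@5 WB@6
I2 add r1 <- r2,r1: IF@3 ID@4 stall=2 (RAW on I1.r2 (WB@6)) EX@7 MEM@8 WB@9
I3 add r1 <- r5,r1: IF@4 ID@7 stall=2 (RAW on I2.r1 (WB@9)) EX@10 MEM@11 WB@12
I4 add r3 <- r2,r1: IF@7 ID@10 stall=2 (RAW on I3.r1 (WB@12)) EX@13 MEM@14 WB@15
I5 ld r2 <- r3: IF@10 ID@13 stall=2 (RAW on I4.r3 (WB@15)) EX@16 MEM@17 WB@18

Answer: 5 6 9 12 15 18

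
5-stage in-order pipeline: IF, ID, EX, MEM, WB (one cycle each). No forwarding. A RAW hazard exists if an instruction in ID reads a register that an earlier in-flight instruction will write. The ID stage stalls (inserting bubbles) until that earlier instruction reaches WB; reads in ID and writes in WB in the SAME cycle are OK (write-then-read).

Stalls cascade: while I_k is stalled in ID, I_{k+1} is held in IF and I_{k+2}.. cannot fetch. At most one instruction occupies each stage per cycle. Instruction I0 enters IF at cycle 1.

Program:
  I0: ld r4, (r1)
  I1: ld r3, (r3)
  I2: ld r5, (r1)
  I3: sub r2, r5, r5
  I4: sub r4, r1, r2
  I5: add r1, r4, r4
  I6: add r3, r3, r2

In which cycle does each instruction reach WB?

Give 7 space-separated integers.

Answer: 5 6 7 10 13 16 17

Derivation:
I0 ld r4 <- r1: IF@1 ID@2 stall=0 (-) EX@3 MEM@4 WB@5
I1 ld r3 <- r3: IF@2 ID@3 stall=0 (-) EX@4 MEM@5 WB@6
I2 ld r5 <- r1: IF@3 ID@4 stall=0 (-) EX@5 MEM@6 WB@7
I3 sub r2 <- r5,r5: IF@4 ID@5 stall=2 (RAW on I2.r5 (WB@7)) EX@8 MEM@9 WB@10
I4 sub r4 <- r1,r2: IF@5 ID@8 stall=2 (RAW on I3.r2 (WB@10)) EX@11 MEM@12 WB@13
I5 add r1 <- r4,r4: IF@8 ID@11 stall=2 (RAW on I4.r4 (WB@13)) EX@14 MEM@15 WB@16
I6 add r3 <- r3,r2: IF@11 ID@14 stall=0 (-) EX@15 MEM@16 WB@17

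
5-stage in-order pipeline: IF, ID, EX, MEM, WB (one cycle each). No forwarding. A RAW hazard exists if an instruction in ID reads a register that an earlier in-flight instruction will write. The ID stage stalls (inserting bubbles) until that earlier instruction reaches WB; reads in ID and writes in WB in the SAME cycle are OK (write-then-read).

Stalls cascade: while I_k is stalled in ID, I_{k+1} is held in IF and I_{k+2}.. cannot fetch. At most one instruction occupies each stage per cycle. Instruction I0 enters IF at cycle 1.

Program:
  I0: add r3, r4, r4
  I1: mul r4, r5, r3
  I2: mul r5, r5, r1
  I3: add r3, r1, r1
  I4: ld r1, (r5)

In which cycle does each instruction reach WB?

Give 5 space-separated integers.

Answer: 5 8 9 10 12

Derivation:
I0 add r3 <- r4,r4: IF@1 ID@2 stall=0 (-) EX@3 MEM@4 WB@5
I1 mul r4 <- r5,r3: IF@2 ID@3 stall=2 (RAW on I0.r3 (WB@5)) EX@6 MEM@7 WB@8
I2 mul r5 <- r5,r1: IF@3 ID@6 stall=0 (-) EX@7 MEM@8 WB@9
I3 add r3 <- r1,r1: IF@6 ID@7 stall=0 (-) EX@8 MEM@9 WB@10
I4 ld r1 <- r5: IF@7 ID@8 stall=1 (RAW on I2.r5 (WB@9)) EX@10 MEM@11 WB@12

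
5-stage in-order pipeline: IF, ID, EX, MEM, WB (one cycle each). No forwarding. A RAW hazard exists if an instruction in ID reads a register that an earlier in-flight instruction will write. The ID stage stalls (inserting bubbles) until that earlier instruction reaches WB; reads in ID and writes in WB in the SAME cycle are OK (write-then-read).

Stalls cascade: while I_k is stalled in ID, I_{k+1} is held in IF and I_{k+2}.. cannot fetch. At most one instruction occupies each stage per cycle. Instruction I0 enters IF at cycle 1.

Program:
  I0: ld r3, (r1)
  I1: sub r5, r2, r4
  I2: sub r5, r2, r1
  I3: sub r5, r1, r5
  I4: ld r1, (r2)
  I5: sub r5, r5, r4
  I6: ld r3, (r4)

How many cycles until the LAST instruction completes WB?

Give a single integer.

Answer: 14

Derivation:
I0 ld r3 <- r1: IF@1 ID@2 stall=0 (-) EX@3 MEM@4 WB@5
I1 sub r5 <- r2,r4: IF@2 ID@3 stall=0 (-) EX@4 MEM@5 WB@6
I2 sub r5 <- r2,r1: IF@3 ID@4 stall=0 (-) EX@5 MEM@6 WB@7
I3 sub r5 <- r1,r5: IF@4 ID@5 stall=2 (RAW on I2.r5 (WB@7)) EX@8 MEM@9 WB@10
I4 ld r1 <- r2: IF@5 ID@8 stall=0 (-) EX@9 MEM@10 WB@11
I5 sub r5 <- r5,r4: IF@8 ID@9 stall=1 (RAW on I3.r5 (WB@10)) EX@11 MEM@12 WB@13
I6 ld r3 <- r4: IF@9 ID@11 stall=0 (-) EX@12 MEM@13 WB@14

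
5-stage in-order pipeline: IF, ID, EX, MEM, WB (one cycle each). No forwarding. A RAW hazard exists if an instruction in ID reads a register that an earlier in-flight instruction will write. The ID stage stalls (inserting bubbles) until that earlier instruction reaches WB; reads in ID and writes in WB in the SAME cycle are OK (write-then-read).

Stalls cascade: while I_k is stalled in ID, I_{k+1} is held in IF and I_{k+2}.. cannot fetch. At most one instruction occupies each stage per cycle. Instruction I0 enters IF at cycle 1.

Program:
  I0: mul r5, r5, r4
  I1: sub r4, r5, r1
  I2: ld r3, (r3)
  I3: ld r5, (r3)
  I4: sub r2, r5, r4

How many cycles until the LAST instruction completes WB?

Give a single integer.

Answer: 15

Derivation:
I0 mul r5 <- r5,r4: IF@1 ID@2 stall=0 (-) EX@3 MEM@4 WB@5
I1 sub r4 <- r5,r1: IF@2 ID@3 stall=2 (RAW on I0.r5 (WB@5)) EX@6 MEM@7 WB@8
I2 ld r3 <- r3: IF@3 ID@6 stall=0 (-) EX@7 MEM@8 WB@9
I3 ld r5 <- r3: IF@6 ID@7 stall=2 (RAW on I2.r3 (WB@9)) EX@10 MEM@11 WB@12
I4 sub r2 <- r5,r4: IF@7 ID@10 stall=2 (RAW on I3.r5 (WB@12)) EX@13 MEM@14 WB@15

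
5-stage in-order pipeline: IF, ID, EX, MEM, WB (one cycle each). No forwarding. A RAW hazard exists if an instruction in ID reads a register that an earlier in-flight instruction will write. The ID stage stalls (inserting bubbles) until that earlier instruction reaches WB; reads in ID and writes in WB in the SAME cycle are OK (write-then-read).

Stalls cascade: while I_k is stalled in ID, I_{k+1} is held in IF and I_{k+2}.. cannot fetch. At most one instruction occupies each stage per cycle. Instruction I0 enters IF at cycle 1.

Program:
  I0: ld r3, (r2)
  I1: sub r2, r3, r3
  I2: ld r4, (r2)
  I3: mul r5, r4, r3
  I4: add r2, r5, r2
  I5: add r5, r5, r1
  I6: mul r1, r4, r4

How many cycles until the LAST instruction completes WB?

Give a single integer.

I0 ld r3 <- r2: IF@1 ID@2 stall=0 (-) EX@3 MEM@4 WB@5
I1 sub r2 <- r3,r3: IF@2 ID@3 stall=2 (RAW on I0.r3 (WB@5)) EX@6 MEM@7 WB@8
I2 ld r4 <- r2: IF@3 ID@6 stall=2 (RAW on I1.r2 (WB@8)) EX@9 MEM@10 WB@11
I3 mul r5 <- r4,r3: IF@6 ID@9 stall=2 (RAW on I2.r4 (WB@11)) EX@12 MEM@13 WB@14
I4 add r2 <- r5,r2: IF@9 ID@12 stall=2 (RAW on I3.r5 (WB@14)) EX@15 MEM@16 WB@17
I5 add r5 <- r5,r1: IF@12 ID@15 stall=0 (-) EX@16 MEM@17 WB@18
I6 mul r1 <- r4,r4: IF@15 ID@16 stall=0 (-) EX@17 MEM@18 WB@19

Answer: 19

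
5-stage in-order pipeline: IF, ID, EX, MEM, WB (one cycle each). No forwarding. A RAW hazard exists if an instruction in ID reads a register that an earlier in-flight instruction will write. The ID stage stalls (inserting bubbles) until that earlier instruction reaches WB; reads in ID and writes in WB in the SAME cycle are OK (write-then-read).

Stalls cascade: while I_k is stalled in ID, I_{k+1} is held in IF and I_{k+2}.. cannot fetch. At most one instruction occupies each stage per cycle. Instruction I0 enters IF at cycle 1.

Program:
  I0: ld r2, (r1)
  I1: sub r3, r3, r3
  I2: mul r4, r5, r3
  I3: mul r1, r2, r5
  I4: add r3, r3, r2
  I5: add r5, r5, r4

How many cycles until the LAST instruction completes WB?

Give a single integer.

I0 ld r2 <- r1: IF@1 ID@2 stall=0 (-) EX@3 MEM@4 WB@5
I1 sub r3 <- r3,r3: IF@2 ID@3 stall=0 (-) EX@4 MEM@5 WB@6
I2 mul r4 <- r5,r3: IF@3 ID@4 stall=2 (RAW on I1.r3 (WB@6)) EX@7 MEM@8 WB@9
I3 mul r1 <- r2,r5: IF@4 ID@7 stall=0 (-) EX@8 MEM@9 WB@10
I4 add r3 <- r3,r2: IF@7 ID@8 stall=0 (-) EX@9 MEM@10 WB@11
I5 add r5 <- r5,r4: IF@8 ID@9 stall=0 (-) EX@10 MEM@11 WB@12

Answer: 12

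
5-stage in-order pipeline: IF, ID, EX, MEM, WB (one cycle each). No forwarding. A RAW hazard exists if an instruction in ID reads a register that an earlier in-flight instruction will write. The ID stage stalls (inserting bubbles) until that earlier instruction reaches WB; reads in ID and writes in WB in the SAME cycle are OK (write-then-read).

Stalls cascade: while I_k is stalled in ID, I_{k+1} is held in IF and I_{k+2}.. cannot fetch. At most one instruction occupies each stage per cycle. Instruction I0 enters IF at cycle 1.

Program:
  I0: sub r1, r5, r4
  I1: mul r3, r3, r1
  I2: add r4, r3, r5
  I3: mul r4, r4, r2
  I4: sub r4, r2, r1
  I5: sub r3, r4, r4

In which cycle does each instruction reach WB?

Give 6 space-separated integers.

I0 sub r1 <- r5,r4: IF@1 ID@2 stall=0 (-) EX@3 MEM@4 WB@5
I1 mul r3 <- r3,r1: IF@2 ID@3 stall=2 (RAW on I0.r1 (WB@5)) EX@6 MEM@7 WB@8
I2 add r4 <- r3,r5: IF@3 ID@6 stall=2 (RAW on I1.r3 (WB@8)) EX@9 MEM@10 WB@11
I3 mul r4 <- r4,r2: IF@6 ID@9 stall=2 (RAW on I2.r4 (WB@11)) EX@12 MEM@13 WB@14
I4 sub r4 <- r2,r1: IF@9 ID@12 stall=0 (-) EX@13 MEM@14 WB@15
I5 sub r3 <- r4,r4: IF@12 ID@13 stall=2 (RAW on I4.r4 (WB@15)) EX@16 MEM@17 WB@18

Answer: 5 8 11 14 15 18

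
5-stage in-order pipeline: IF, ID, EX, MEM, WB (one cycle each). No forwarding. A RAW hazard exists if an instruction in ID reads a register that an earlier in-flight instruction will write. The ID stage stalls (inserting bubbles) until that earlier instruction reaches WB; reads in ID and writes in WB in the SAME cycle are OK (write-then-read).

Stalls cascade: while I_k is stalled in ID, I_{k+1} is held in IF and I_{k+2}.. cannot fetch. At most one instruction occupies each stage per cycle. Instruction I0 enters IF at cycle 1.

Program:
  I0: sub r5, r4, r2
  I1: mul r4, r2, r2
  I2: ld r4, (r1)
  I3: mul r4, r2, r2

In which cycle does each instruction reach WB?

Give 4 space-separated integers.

I0 sub r5 <- r4,r2: IF@1 ID@2 stall=0 (-) EX@3 MEM@4 WB@5
I1 mul r4 <- r2,r2: IF@2 ID@3 stall=0 (-) EX@4 MEM@5 WB@6
I2 ld r4 <- r1: IF@3 ID@4 stall=0 (-) EX@5 MEM@6 WB@7
I3 mul r4 <- r2,r2: IF@4 ID@5 stall=0 (-) EX@6 MEM@7 WB@8

Answer: 5 6 7 8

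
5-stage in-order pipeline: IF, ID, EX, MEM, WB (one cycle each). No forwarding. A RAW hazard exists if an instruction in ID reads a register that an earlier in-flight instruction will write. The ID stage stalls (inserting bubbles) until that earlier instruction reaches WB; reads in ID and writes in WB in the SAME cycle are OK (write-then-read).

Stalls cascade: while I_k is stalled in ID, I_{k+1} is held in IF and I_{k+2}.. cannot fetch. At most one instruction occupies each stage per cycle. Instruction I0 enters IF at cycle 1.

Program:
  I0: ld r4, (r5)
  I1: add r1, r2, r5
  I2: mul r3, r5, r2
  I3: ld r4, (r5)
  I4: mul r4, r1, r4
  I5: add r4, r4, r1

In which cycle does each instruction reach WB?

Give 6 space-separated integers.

I0 ld r4 <- r5: IF@1 ID@2 stall=0 (-) EX@3 MEM@4 WB@5
I1 add r1 <- r2,r5: IF@2 ID@3 stall=0 (-) EX@4 MEM@5 WB@6
I2 mul r3 <- r5,r2: IF@3 ID@4 stall=0 (-) EX@5 MEM@6 WB@7
I3 ld r4 <- r5: IF@4 ID@5 stall=0 (-) EX@6 MEM@7 WB@8
I4 mul r4 <- r1,r4: IF@5 ID@6 stall=2 (RAW on I3.r4 (WB@8)) EX@9 MEM@10 WB@11
I5 add r4 <- r4,r1: IF@6 ID@9 stall=2 (RAW on I4.r4 (WB@11)) EX@12 MEM@13 WB@14

Answer: 5 6 7 8 11 14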